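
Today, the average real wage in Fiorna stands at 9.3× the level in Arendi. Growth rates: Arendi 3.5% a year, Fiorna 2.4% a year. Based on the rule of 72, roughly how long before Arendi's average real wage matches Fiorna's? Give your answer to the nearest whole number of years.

211 years

Arendi gains on Fiorna at 3.5% − 2.4% = 1.1 points a year.
At that relative rate the gap halves every 72/1.1 ≈ 65.45 years.
A 9.3× gap takes log₂(9.3) ≈ 3.22 halvings to close: 3.22 × 65.45 ≈ 211 years.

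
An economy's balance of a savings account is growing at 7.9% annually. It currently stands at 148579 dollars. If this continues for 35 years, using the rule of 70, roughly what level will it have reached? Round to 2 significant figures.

approximately 2300000 dollars

It doubles every 70/7.9 ≈ 8.86 years, so 35 years is 3.95 doublings.
2^3.95 ≈ 15.45; 148579 × 15.45 ≈ 2300000 dollars.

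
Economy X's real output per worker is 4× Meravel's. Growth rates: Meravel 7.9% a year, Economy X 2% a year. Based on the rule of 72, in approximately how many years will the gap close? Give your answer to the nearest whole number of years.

around 24 years

What matters is the difference: 5.9 pp.
Rule of 72 on the gap: the ratio halves every 72/5.9 ≈ 12.20 years.
A 4× gap closes after 2 halvings: 2 × 12.20 ≈ 24 years.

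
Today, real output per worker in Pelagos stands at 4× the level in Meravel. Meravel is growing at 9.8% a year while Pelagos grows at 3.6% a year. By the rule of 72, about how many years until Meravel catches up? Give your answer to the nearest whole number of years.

approximately 23 years

The growth-rate gap is 9.8% − 3.6% = 6.2 percentage points.
So the ratio between them halves every 72/6.2 ≈ 11.61 years.
A 4× gap closes after 2 halvings: 2 × 11.61 ≈ 23 years.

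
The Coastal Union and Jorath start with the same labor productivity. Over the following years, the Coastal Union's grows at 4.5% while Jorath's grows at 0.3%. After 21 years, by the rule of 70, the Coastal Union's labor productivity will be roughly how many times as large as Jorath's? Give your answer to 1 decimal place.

the Coastal Union pulls ahead at 4.2 pp per year, so the ratio doubles every 70/4.2 ≈ 16.67 years.
In 21 years that's 1.26 doublings: 2^1.26 ≈ 2.4.

2.4 times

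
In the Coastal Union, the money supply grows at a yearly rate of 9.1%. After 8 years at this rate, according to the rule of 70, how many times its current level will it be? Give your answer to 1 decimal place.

2.1 times

Doubles every ≈ 7.69 years (70/9.1).
8 years is 1.04 doublings; 2^1.04 ≈ 2.1×.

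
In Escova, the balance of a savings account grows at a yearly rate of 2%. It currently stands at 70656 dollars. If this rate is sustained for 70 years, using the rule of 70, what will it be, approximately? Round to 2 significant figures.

Doubling time ≈ 70/2 = 35.00 years.
70 years is 70/35.00 ≈ 2.00 doublings, a factor of 2^2.00 ≈ 4.00.
70656 × 4.00 ≈ 280000 dollars.

roughly 280000 dollars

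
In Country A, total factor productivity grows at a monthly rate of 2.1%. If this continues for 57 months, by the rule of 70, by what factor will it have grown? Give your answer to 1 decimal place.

around 3.3 times

Doubling time ≈ 70/2.1 = 33.33 months.
57 months / 33.33 ≈ 1.71 doublings → factor 2^1.71 ≈ 3.3.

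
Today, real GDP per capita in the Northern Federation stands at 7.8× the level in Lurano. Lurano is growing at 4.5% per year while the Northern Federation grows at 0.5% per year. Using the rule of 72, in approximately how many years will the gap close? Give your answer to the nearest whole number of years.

The growth-rate gap is 4.5% − 0.5% = 4 percentage points.
So the ratio between them halves every 72/4 ≈ 18.00 years.
A 7.8× gap takes log₂(7.8) ≈ 2.96 halvings to close: 2.96 × 18.00 ≈ 53 years.

≈ 53 years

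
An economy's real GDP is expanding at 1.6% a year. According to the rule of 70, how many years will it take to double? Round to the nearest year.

Doubling time ≈ 70 / 1.6 = 43.75 years.

44 years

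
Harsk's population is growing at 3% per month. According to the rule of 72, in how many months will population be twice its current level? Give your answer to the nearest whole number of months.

24 months

At 3%, doubling takes about 72/3 = 24.00 months.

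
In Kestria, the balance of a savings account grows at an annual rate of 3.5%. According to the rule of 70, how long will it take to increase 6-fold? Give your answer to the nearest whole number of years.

At 3.5% it doubles every 70/3.5 ≈ 20.00 years.
6× is log₂ 6 ≈ 2.58 doublings, so ≈ 2.58 × 20.00 = 52 years.

52 years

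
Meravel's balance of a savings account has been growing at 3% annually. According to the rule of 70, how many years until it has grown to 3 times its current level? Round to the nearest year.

roughly 37 years

One doubling takes 70/3 = 23.33 years.
3× is log₂ 3 ≈ 1.58 doublings, so ≈ 1.58 × 23.33 = 37 years.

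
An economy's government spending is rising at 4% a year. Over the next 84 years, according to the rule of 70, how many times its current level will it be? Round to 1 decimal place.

Doubles every ≈ 17.50 years (70/4).
84 years is 4.80 doublings; 2^4.80 ≈ 27.9×.

≈ 27.9 times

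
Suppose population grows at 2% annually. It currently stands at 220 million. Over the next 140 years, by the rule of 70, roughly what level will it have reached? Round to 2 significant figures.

It doubles every 70/2 ≈ 35.00 years, so 140 years is 4.00 doublings.
2^4.00 ≈ 16.00; 220 × 16.00 ≈ 3500 million.

approximately 3500 million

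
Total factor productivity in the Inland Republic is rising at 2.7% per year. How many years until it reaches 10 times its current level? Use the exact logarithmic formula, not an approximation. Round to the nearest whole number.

t = ln(10) / ln(1 + 0.027) = 2.3026 / 0.026642 ≈ 86.43.
≈ 86 years.

86 years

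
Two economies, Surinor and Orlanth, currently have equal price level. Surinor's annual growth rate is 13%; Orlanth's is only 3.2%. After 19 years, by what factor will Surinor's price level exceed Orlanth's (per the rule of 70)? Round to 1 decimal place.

Rate gap = 13% − 3.2% = 9.8 points.
The ratio doubles every 70/9.8 ≈ 7.14 years.
19/7.14 ≈ 2.66 doublings → ratio ≈ 2^2.66 ≈ 6.3.

roughly 6.3 times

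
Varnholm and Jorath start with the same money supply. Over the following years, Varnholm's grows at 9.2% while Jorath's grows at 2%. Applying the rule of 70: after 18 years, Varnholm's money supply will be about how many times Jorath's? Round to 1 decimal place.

Varnholm pulls ahead at 7.2 pp per year, so the ratio doubles every 70/7.2 ≈ 9.72 years.
In 18 years that's 1.85 doublings: 2^1.85 ≈ 3.6.

around 3.6 times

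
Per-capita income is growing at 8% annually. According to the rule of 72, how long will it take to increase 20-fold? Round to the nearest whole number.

about 39 years

Doubling time ≈ 72/8 = 9.00 years.
20× is log₂ 20 ≈ 4.32 doublings, so ≈ 4.32 × 9.00 = 39 years.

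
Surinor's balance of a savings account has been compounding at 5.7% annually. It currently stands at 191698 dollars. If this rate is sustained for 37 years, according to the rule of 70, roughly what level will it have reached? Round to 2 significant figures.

It doubles every 70/5.7 ≈ 12.28 years, so 37 years is 3.01 doublings.
2^3.01 ≈ 8.06; 191698 × 8.06 ≈ 1500000 dollars.

1500000 dollars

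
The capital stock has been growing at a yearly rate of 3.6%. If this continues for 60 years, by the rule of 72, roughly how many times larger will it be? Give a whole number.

Doubling time ≈ 72/3.6 = 20.00 years.
60/20.00 ≈ 3 doublings, so about 2^3 = 8×.

roughly 8 times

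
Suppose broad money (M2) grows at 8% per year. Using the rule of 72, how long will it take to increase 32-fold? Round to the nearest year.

One doubling takes 72/8 = 9.00 years.
32× is 5 doublings, so 5 × 9.00 ≈ 45 years.

≈ 45 years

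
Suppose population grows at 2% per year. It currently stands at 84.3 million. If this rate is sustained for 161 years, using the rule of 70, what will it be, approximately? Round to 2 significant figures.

It doubles every 70/2 ≈ 35.00 years, so 161 years is 4.60 doublings.
2^4.60 ≈ 24.25; 84.3 × 24.25 ≈ 2000 million.

≈ 2000 million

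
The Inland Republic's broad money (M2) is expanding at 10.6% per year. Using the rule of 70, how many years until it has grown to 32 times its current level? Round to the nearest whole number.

≈ 33 years

One doubling takes 70/10.6 = 6.60 years.
32× is 5 doublings, so 5 × 6.60 ≈ 33 years.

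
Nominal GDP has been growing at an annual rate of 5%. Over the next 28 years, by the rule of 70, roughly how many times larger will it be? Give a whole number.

Doubling time ≈ 70/5 = 14.00 years.
28/14.00 ≈ 2 doublings, so about 2^2 = 4×.

approximately 4 times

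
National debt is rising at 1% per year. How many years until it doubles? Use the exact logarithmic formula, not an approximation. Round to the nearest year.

70 years

t = ln(2) / ln(1 + 0.01) = 0.6931 / 0.009950 ≈ 69.66.
≈ 70 years.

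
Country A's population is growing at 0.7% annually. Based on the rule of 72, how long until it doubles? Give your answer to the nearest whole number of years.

Doubling time ≈ 72 / 0.7 = 102.86 years.

around 103 years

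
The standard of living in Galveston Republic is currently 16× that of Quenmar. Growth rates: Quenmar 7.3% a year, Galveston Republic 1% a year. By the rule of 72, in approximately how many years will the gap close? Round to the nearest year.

The growth-rate gap is 7.3% − 1% = 6.3 percentage points.
So the ratio between them halves every 72/6.3 ≈ 11.43 years.
A 16× gap closes after 4 halvings: 4 × 11.43 ≈ 46 years.

≈ 46 years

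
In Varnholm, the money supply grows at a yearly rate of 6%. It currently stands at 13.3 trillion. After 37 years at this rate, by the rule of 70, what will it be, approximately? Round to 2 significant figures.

roughly 120 trillion

It doubles every 70/6 ≈ 11.67 years, so 37 years is 3.17 doublings.
2^3.17 ≈ 9.00; 13.3 × 9.00 ≈ 120 trillion.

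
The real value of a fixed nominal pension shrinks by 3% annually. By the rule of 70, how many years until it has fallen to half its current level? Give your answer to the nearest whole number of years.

The rule works in reverse for decay: 70/3 ≈ 23.33 years to halve.

around 23 years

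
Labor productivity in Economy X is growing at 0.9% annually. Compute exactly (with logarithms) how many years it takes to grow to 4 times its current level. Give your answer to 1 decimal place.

t = ln(4) / ln(1 + 0.009) = 1.3863 / 0.008960 ≈ 154.72.

154.7 years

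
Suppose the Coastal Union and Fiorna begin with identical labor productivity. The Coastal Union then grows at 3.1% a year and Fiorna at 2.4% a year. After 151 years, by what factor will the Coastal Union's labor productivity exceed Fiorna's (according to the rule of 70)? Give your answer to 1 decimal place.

approximately 2.8 times

the Coastal Union pulls ahead at 0.7 pp per year, so the ratio doubles every 70/0.7 ≈ 100.00 years.
In 151 years that's 1.51 doublings: 2^1.51 ≈ 2.8.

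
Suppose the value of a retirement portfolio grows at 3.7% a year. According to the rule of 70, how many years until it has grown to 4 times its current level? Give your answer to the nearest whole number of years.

38 years

One doubling takes 70/3.7 = 18.92 years.
Getting to 4× needs 2 doublings: 2 × 18.92 ≈ 38 years.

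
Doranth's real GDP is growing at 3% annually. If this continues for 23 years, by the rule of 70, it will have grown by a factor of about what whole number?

70/3 ≈ 23.33 years per doubling.
23 years fits 1 doubling: 2^1 = 2.

≈ 2 times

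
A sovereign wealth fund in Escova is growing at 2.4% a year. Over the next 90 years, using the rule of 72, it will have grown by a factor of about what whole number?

around 8 times

Doubling time ≈ 72/2.4 = 30.00 years.
90/30.00 ≈ 3 doublings, so about 2^3 = 8×.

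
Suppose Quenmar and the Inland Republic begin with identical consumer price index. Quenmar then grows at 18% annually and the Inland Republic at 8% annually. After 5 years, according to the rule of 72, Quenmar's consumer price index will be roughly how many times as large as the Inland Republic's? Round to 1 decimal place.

approximately 1.6 times

Rate gap = 18% − 8% = 10 points.
The ratio doubles every 72/10 ≈ 7.20 years.
5/7.20 ≈ 0.69 doublings → ratio ≈ 2^0.69 ≈ 1.6.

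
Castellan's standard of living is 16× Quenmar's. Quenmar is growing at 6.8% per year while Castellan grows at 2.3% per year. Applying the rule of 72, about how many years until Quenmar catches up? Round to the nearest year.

The growth-rate gap is 6.8% − 2.3% = 4.5 percentage points.
So the ratio between them halves every 72/4.5 ≈ 16.00 years.
A 16× gap closes after 4 halvings: 4 × 16.00 ≈ 64 years.

approximately 64 years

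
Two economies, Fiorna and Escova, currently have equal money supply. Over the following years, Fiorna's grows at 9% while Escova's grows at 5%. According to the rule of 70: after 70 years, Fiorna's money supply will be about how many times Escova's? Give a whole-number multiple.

Fiorna pulls ahead at 4 pp per year, so the ratio doubles every 70/4 ≈ 17.50 years.
In 70 years that's 4.00 doublings: 2^4.00 ≈ 16.

≈ 16 times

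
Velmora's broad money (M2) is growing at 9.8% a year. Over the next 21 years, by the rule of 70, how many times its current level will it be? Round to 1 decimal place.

Doubling time ≈ 70/9.8 = 7.14 years.
21 years / 7.14 ≈ 2.94 doublings → factor 2^2.94 ≈ 7.7.

7.7 times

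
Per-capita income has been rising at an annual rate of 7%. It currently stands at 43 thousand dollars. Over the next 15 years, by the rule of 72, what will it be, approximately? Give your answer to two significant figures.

Doubling time ≈ 72/7 = 10.29 years.
15 years is 15/10.29 ≈ 1.46 doublings, a factor of 2^1.46 ≈ 2.75.
43 × 2.75 ≈ 120 thousand dollars.

roughly 120 thousand dollars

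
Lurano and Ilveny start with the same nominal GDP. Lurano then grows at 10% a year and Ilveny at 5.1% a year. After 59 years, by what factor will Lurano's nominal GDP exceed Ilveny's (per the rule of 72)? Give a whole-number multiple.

≈ 16 times

Only the 4.9-point difference matters.
72/4.9 ≈ 14.69 years per doubling of the ratio; 59 years gives 4.02 doublings, so ≈ 16×.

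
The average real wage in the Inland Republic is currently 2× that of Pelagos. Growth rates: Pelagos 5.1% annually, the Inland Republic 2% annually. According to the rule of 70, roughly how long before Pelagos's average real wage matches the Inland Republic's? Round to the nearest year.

Pelagos gains on the Inland Republic at 5.1% − 2% = 3.1 points a year.
At that relative rate the gap halves every 70/3.1 ≈ 22.58 years.
A 2× gap closes after 1 halving: 1 × 22.58 ≈ 23 years.

≈ 23 years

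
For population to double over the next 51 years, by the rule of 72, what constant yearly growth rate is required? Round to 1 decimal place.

approximately 1.4%

72 / 51 ≈ 1.41, so about 1.4% per year.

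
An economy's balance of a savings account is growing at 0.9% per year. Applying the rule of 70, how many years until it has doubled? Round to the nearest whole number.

70/0.9 ≈ 77.78, so it doubles roughly every 78 years.

78 years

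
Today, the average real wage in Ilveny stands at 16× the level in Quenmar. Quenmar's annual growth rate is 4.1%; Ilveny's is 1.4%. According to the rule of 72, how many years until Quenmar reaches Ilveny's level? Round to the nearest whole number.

Quenmar gains on Ilveny at 4.1% − 1.4% = 2.7 points a year.
At that relative rate the gap halves every 72/2.7 ≈ 26.67 years.
A 16× gap closes after 4 halvings: 4 × 26.67 ≈ 107 years.

≈ 107 years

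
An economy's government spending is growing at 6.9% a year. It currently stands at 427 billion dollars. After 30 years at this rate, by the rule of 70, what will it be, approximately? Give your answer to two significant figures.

Doubling time ≈ 70/6.9 = 10.14 years.
30 years is 30/10.14 ≈ 2.96 doublings, a factor of 2^2.96 ≈ 7.78.
427 × 7.78 ≈ 3300 billion dollars.

about 3300 billion dollars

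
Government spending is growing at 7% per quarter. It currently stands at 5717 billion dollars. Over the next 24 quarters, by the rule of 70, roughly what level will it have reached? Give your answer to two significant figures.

30000 billion dollars

It doubles every 70/7 ≈ 10.00 quarters, so 24 quarters is 2.40 doublings.
2^2.40 ≈ 5.28; 5717 × 5.28 ≈ 30000 billion dollars.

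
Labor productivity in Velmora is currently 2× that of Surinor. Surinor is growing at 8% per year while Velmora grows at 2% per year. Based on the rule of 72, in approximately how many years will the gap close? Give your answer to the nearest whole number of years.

12 years

Surinor gains on Velmora at 8% − 2% = 6 points a year.
At that relative rate the gap halves every 72/6 ≈ 12.00 years.
A 2× gap closes after 1 halving: 1 × 12.00 ≈ 12 years.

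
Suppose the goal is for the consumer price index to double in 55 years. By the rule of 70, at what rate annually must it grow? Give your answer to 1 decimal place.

70 / 55 ≈ 1.27, so about 1.3% annually.

approximately 1.3%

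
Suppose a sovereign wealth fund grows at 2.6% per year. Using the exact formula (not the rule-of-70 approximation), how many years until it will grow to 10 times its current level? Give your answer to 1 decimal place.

89.7 years

t = ln(10) / ln(1 + 0.026) = 2.3026 / 0.025668 ≈ 89.71.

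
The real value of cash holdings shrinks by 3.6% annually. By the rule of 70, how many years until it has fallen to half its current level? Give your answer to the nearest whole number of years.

approximately 19 years

The rule works in reverse for decay: 70/3.6 ≈ 19.44 years to halve.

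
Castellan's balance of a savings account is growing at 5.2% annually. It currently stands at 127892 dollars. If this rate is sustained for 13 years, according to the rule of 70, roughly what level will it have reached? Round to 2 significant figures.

around 250000 dollars

It doubles every 70/5.2 ≈ 13.46 years, so 13 years is 0.97 doublings.
2^0.97 ≈ 1.96; 127892 × 1.96 ≈ 250000 dollars.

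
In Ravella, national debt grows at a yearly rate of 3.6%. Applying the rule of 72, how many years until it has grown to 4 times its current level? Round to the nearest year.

40 years

One doubling takes 72/3.6 = 20.00 years.
4× is 2 doublings, so 2 × 20.00 ≈ 40 years.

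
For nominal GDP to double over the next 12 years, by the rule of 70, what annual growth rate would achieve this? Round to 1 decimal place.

70 / 12 ≈ 5.83, so about 5.8% annually.

≈ 5.8%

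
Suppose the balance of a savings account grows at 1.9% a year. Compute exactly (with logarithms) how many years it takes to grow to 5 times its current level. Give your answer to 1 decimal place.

85.5 years

t = ln(5) / ln(1 + 0.019) = 1.6094 / 0.018822 ≈ 85.51.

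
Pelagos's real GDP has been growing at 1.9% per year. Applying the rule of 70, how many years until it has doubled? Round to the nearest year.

70/1.9 ≈ 36.84, so it doubles roughly every 37 years.

37 years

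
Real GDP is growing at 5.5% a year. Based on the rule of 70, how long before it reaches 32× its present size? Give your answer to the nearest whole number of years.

Doubling time ≈ 70/5.5 = 12.73 years.
32 = 2^5, so 5 doublings → 64 years.

64 years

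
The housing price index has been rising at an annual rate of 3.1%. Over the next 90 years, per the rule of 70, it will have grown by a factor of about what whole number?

70/3.1 ≈ 22.58 years per doubling.
90 years fits 4 doublings: 2^4 = 16.

around 16 times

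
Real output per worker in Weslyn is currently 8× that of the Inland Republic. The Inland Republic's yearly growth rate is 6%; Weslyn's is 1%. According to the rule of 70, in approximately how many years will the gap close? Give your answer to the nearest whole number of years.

What matters is the difference: 5 pp.
Rule of 70 on the gap: the ratio halves every 70/5 ≈ 14.00 years.
An 8× gap closes after 3 halvings: 3 × 14.00 ≈ 42 years.

roughly 42 years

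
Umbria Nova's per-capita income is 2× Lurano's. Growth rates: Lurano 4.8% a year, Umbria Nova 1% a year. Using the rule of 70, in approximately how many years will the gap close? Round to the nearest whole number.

18 years

The growth-rate gap is 4.8% − 1% = 3.8 percentage points.
So the ratio between them halves every 70/3.8 ≈ 18.42 years.
A 2× gap closes after 1 halving: 1 × 18.42 ≈ 18 years.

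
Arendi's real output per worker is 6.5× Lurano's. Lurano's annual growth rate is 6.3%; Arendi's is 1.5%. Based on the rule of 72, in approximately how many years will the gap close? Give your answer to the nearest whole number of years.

Lurano gains on Arendi at 6.3% − 1.5% = 4.8 points a year.
At that relative rate the gap halves every 72/4.8 ≈ 15.00 years.
A 6.5× gap takes log₂(6.5) ≈ 2.70 halvings to close: 2.70 × 15.00 ≈ 41 years.

about 41 years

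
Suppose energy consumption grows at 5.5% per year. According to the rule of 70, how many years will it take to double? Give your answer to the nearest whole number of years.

≈ 13 years

Doubling time ≈ 70 / 5.5 = 12.73 years.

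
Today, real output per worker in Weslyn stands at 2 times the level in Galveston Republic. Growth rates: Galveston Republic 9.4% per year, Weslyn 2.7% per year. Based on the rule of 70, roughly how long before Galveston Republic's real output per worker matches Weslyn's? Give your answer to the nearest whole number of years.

The growth-rate gap is 9.4% − 2.7% = 6.7 percentage points.
So the ratio between them halves every 70/6.7 ≈ 10.45 years.
A 2 times gap closes after 1 halving: 1 × 10.45 ≈ 10 years.

10 years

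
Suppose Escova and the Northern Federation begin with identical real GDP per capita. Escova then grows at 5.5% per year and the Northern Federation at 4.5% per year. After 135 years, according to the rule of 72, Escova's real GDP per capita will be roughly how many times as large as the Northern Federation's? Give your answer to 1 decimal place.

roughly 3.7 times

Escova pulls ahead at 1 pp per year, so the ratio doubles every 72/1 ≈ 72.00 years.
In 135 years that's 1.88 doublings: 2^1.88 ≈ 3.7.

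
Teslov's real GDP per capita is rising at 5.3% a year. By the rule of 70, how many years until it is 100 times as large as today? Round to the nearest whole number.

At 5.3% it doubles every 70/5.3 ≈ 13.21 years.
100× is log₂ 100 ≈ 6.64 doublings, so ≈ 6.64 × 13.21 = 88 years.

around 88 years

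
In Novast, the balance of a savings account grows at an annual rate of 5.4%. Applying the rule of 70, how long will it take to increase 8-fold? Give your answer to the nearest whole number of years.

At 5.4% it doubles every 70/5.4 ≈ 12.96 years.
8 = 2^3, so 3 doublings → 39 years.

≈ 39 years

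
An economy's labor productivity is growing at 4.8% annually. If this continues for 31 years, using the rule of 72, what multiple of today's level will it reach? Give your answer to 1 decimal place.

Doubling time ≈ 72/4.8 = 15.00 years.
31 years / 15.00 ≈ 2.07 doublings → factor 2^2.07 ≈ 4.2.

approximately 4.2 times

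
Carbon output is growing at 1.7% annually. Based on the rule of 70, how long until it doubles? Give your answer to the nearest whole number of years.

around 41 years

70/1.7 ≈ 41.18, so it doubles roughly every 41 years.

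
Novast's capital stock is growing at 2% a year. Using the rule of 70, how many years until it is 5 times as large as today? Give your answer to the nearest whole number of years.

One doubling takes 70/2 = 35.00 years.
Reaching 5× takes log₂(5) ≈ 2.32 doublings.
2.32 × 35.00 ≈ 81 years.

≈ 81 years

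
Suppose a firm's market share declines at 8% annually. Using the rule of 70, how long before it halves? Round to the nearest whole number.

around 9 years

The rule works in reverse for decay: 70/8 ≈ 8.75 years to halve.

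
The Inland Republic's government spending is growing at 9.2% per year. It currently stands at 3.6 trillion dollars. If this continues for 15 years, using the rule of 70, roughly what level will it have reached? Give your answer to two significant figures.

≈ 14 trillion dollars

It doubles every 70/9.2 ≈ 7.61 years, so 15 years is 1.97 doublings.
2^1.97 ≈ 3.92; 3.6 × 3.92 ≈ 14 trillion dollars.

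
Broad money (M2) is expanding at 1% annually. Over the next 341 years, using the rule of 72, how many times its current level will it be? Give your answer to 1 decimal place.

approximately 26.7 times

Doubles every ≈ 72.00 years (72/1).
341 years is 4.74 doublings; 2^4.74 ≈ 26.7×.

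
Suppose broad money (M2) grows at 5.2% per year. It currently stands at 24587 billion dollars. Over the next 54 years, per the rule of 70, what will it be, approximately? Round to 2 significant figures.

It doubles every 70/5.2 ≈ 13.46 years, so 54 years is 4.01 doublings.
2^4.01 ≈ 16.11; 24587 × 16.11 ≈ 400000 billion dollars.

roughly 400000 billion dollars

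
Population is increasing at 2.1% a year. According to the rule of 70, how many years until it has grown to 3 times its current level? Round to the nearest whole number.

about 53 years

At 2.1% it doubles every 70/2.1 ≈ 33.33 years.
3× is log₂ 3 ≈ 1.58 doublings, so ≈ 1.58 × 33.33 = 53 years.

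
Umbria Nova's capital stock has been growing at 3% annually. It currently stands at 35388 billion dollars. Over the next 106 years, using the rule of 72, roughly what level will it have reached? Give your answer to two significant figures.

Doubling time ≈ 72/3 = 24.00 years.
106 years is 106/24.00 ≈ 4.42 doublings, a factor of 2^4.42 ≈ 21.41.
35388 × 21.41 ≈ 760000 billion dollars.

760000 billion dollars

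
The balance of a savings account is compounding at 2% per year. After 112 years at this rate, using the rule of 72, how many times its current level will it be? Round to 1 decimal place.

Doubles every ≈ 36.00 years (72/2).
112 years is 3.11 doublings; 2^3.11 ≈ 8.6×.

about 8.6 times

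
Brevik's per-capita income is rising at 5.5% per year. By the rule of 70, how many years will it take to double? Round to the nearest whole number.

approximately 13 years

Doubling time ≈ 70 / 5.5 = 12.73 years.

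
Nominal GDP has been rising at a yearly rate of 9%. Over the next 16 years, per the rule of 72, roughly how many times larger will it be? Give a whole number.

72/9 ≈ 8.00 years per doubling.
16 years fits 2 doublings: 2^2 = 4.

about 4 times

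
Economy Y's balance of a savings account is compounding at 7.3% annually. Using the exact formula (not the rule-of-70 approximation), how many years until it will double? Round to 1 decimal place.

t = ln(2) / ln(1 + 0.073) = 0.6931 / 0.070458 ≈ 9.84.

9.8 years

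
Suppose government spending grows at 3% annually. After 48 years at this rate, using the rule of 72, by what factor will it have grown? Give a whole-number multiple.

Doubling time ≈ 72/3 = 24.00 years.
48/24.00 ≈ 2 doublings, so about 2^2 = 4×.

≈ 4 times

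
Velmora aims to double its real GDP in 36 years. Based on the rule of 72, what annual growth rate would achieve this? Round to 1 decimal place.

72 / 36 ≈ 2.00, so about 2.0% annually.

approximately 2.0%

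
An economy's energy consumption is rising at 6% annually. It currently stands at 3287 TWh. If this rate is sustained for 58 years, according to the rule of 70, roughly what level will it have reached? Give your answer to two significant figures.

Doubling time ≈ 70/6 = 11.67 years.
58 years is 58/11.67 ≈ 4.97 doublings, a factor of 2^4.97 ≈ 31.34.
3287 × 31.34 ≈ 100000 TWh.

about 100000 TWh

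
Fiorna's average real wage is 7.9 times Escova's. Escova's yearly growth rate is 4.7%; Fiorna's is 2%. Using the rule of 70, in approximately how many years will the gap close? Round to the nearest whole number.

The growth-rate gap is 4.7% − 2% = 2.7 percentage points.
So the ratio between them halves every 70/2.7 ≈ 25.93 years.
A 7.9 times gap takes log₂(7.9) ≈ 2.98 halvings to close: 2.98 × 25.93 ≈ 77 years.

about 77 years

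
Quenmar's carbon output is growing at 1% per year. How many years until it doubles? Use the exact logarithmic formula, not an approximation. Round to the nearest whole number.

70 years

t = ln(2) / ln(1 + 0.01) = 0.6931 / 0.009950 ≈ 69.66.
≈ 70 years.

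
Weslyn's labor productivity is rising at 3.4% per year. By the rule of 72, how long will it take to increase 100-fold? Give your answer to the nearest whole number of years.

At 3.4% it doubles every 72/3.4 ≈ 21.18 years.
Reaching 100× takes log₂(100) ≈ 6.64 doublings.
6.64 × 21.18 ≈ 141 years.

approximately 141 years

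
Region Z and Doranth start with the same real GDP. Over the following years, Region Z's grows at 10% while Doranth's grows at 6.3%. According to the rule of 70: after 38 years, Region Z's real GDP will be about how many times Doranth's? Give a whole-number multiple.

around 4 times

Only the 3.7-point difference matters.
70/3.7 ≈ 18.92 years per doubling of the ratio; 38 years gives 2.01 doublings, so ≈ 4×.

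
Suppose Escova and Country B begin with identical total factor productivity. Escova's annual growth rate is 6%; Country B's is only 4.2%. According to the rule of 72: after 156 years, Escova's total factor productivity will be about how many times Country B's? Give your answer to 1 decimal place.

roughly 14.9 times

Escova pulls ahead at 1.8 pp per year, so the ratio doubles every 72/1.8 ≈ 40.00 years.
In 156 years that's 3.90 doublings: 2^3.90 ≈ 14.9.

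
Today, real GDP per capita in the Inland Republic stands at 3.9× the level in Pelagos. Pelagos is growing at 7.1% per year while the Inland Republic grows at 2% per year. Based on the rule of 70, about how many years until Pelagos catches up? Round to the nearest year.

What matters is the difference: 5.1 pp.
Rule of 70 on the gap: the ratio halves every 70/5.1 ≈ 13.73 years.
A 3.9× gap takes log₂(3.9) ≈ 1.96 halvings to close: 1.96 × 13.73 ≈ 27 years.

roughly 27 years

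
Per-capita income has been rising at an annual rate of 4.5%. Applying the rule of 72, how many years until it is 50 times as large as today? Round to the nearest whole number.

At 4.5% it doubles every 72/4.5 ≈ 16.00 years.
Reaching 50× takes log₂(50) ≈ 5.64 doublings.
5.64 × 16.00 ≈ 90 years.

90 years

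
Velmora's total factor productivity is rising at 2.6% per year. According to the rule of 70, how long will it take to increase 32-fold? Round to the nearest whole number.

One doubling takes 70/2.6 = 26.92 years.
32× is 5 doublings, so 5 × 26.92 ≈ 135 years.

≈ 135 years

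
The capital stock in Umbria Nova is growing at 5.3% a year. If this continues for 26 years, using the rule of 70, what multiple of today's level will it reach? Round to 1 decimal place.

Doubling time ≈ 70/5.3 = 13.21 years.
26 years / 13.21 ≈ 1.97 doublings → factor 2^1.97 ≈ 3.9.

around 3.9 times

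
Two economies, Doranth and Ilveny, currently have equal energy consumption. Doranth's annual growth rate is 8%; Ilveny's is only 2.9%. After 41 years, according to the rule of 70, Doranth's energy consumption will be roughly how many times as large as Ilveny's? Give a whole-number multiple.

approximately 8 times

Rate gap = 8% − 2.9% = 5.1 points.
The ratio doubles every 70/5.1 ≈ 13.73 years.
41/13.73 ≈ 2.99 doublings → ratio ≈ 2^2.99 ≈ 8.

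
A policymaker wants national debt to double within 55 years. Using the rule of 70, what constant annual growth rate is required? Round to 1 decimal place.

70 / 55 ≈ 1.27, so about 1.3% a year.

around 1.3%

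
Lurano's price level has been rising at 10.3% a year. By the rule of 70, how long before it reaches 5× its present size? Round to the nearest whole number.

approximately 16 years

At 10.3% it doubles every 70/10.3 ≈ 6.80 years.
Reaching 5× takes log₂(5) ≈ 2.32 doublings.
2.32 × 6.80 ≈ 16 years.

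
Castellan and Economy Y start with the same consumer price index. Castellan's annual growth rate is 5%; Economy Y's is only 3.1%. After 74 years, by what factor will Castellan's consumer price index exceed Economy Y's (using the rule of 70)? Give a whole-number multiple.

roughly 4 times

Castellan pulls ahead at 1.9 pp per year, so the ratio doubles every 70/1.9 ≈ 36.84 years.
In 74 years that's 2.01 doublings: 2^2.01 ≈ 4.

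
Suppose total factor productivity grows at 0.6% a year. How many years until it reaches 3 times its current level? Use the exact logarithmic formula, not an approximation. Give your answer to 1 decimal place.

183.7 years

t = ln(3) / ln(1 + 0.006) = 1.0986 / 0.005982 ≈ 183.65.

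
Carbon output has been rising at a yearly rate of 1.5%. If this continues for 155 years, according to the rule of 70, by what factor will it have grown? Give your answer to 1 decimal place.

Doubles every ≈ 46.67 years (70/1.5).
155 years is 3.32 doublings; 2^3.32 ≈ 10.0×.

approximately 10.0 times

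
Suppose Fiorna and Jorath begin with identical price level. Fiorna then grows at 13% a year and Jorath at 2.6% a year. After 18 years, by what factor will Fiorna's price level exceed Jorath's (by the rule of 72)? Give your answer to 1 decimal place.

Rate gap = 13% − 2.6% = 10.4 points.
The ratio doubles every 72/10.4 ≈ 6.92 years.
18/6.92 ≈ 2.60 doublings → ratio ≈ 2^2.60 ≈ 6.1.

around 6.1 times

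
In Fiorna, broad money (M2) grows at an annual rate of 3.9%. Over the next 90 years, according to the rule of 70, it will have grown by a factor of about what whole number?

70/3.9 ≈ 17.95 years per doubling.
90 years fits 5 doublings: 2^5 = 32.

roughly 32 times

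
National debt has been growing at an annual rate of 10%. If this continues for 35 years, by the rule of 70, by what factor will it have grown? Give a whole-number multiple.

roughly 32 times

Doubling time ≈ 70/10 = 7.00 years.
35/7.00 ≈ 5 doublings, so about 2^5 = 32×.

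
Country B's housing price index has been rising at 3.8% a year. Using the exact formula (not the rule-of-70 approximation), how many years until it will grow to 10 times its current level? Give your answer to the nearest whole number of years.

62 years

t = ln(10) / ln(1 + 0.038) = 2.3026 / 0.037296 ≈ 61.74.
≈ 62 years.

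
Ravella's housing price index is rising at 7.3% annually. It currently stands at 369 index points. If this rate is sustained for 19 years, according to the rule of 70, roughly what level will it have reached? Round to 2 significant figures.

It doubles every 70/7.3 ≈ 9.59 years, so 19 years is 1.98 doublings.
2^1.98 ≈ 3.94; 369 × 3.94 ≈ 1500 index points.

roughly 1500 index points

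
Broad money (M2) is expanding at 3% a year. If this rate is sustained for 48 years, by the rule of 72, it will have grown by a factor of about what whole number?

approximately 4 times

72/3 ≈ 24.00 years per doubling.
48 years fits 2 doublings: 2^2 = 4.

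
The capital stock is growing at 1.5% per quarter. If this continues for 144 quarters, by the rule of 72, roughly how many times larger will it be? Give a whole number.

8 times

At 1.5% one doubling takes ≈ 48.00 quarters; 144 quarters is 3 of them, so ×8.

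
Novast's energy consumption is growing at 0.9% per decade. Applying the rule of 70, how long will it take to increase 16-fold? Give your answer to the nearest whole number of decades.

about 311 decades

One doubling takes 70/0.9 = 77.78 decades.
Getting to 16× needs 4 doublings: 4 × 77.78 ≈ 311 decades.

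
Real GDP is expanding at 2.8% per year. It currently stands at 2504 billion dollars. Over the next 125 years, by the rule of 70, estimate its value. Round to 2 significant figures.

It doubles every 70/2.8 ≈ 25.00 years, so 125 years is 5.00 doublings.
2^5.00 ≈ 32.00; 2504 × 32.00 ≈ 80000 billion dollars.

roughly 80000 billion dollars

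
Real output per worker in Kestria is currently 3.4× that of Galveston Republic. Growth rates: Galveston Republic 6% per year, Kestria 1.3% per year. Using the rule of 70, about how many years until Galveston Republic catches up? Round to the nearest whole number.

approximately 26 years

The growth-rate gap is 6% − 1.3% = 4.7 percentage points.
So the ratio between them halves every 70/4.7 ≈ 14.89 years.
A 3.4× gap takes log₂(3.4) ≈ 1.77 halvings to close: 1.77 × 14.89 ≈ 26 years.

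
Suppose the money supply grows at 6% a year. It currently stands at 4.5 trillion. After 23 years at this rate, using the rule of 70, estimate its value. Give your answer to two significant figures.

around 18 trillion

Doubling time ≈ 70/6 = 11.67 years.
23 years is 23/11.67 ≈ 1.97 doublings, a factor of 2^1.97 ≈ 3.92.
4.5 × 3.92 ≈ 18 trillion.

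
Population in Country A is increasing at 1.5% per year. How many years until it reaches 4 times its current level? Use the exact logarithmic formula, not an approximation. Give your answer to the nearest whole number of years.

93 years

t = ln(4) / ln(1 + 0.015) = 1.3863 / 0.014889 ≈ 93.11.
≈ 93 years.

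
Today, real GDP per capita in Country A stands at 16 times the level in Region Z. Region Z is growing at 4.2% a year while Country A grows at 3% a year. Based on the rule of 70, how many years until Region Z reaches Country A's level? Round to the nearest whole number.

233 years

Region Z gains on Country A at 4.2% − 3% = 1.2 points a year.
At that relative rate the gap halves every 70/1.2 ≈ 58.33 years.
A 16 times gap closes after 4 halvings: 4 × 58.33 ≈ 233 years.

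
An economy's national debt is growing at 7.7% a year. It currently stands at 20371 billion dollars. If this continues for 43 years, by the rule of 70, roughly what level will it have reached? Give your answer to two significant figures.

Doubling time ≈ 70/7.7 = 9.09 years.
43 years is 43/9.09 ≈ 4.73 doublings, a factor of 2^4.73 ≈ 26.54.
20371 × 26.54 ≈ 540000 billion dollars.

around 540000 billion dollars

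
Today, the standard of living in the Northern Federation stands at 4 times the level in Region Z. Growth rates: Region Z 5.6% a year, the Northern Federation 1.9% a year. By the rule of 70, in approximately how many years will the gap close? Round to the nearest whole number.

approximately 38 years

What matters is the difference: 3.7 pp.
Rule of 70 on the gap: the ratio halves every 70/3.7 ≈ 18.92 years.
A 4 times gap closes after 2 halvings: 2 × 18.92 ≈ 38 years.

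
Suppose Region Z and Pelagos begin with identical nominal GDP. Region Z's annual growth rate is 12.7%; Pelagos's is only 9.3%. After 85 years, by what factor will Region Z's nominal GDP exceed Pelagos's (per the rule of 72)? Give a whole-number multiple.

Rate gap = 12.7% − 9.3% = 3.4 points.
The ratio doubles every 72/3.4 ≈ 21.18 years.
85/21.18 ≈ 4.01 doublings → ratio ≈ 2^4.01 ≈ 16.

around 16 times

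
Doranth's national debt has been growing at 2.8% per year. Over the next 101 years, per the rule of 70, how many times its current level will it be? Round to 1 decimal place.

16.4 times

Doubling time ≈ 70/2.8 = 25.00 years.
101 years / 25.00 ≈ 4.04 doublings → factor 2^4.04 ≈ 16.4.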